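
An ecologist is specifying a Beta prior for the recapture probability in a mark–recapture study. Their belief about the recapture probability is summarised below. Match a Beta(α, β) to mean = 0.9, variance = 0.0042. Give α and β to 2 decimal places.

α = 18.39, β = 2.04

Write ν = α+β; then α = μν and Var = μ(1−μ)/(ν+1).
ν = μ(1−μ)/Var − 1 = 0.09/0.0042 − 1 = 20.4286.
α = 0.9·20.4286 = 18.39, β = 0.1·20.4286 = 2.04.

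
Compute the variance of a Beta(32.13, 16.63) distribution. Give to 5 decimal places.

0.00452

α+β = 48.76 and αβ = 534.3219, so Var = αβ/[(α+β)²(α+β+1)] = 534.3219/118306.270976 = 0.00452.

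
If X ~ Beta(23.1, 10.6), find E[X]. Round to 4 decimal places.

0.6855

The Beta mean is α/(α+β) = 23.1/(23.1+10.6) = 0.6855.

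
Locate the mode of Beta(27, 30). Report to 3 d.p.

With α,β > 1, mode = (α−1)/(α+β−2) = 26/55 = 0.473.

0.473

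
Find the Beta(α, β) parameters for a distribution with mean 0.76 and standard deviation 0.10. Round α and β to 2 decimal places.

α = 13.10, β = 4.14

First σ² = 0.0100. Setting α = μn, β = (1−μ)n with n = α+β,
μ(1−μ)/(n+1) = 0.0100 ⇒ n+1 = 0.1824/0.0100 = 18.2400 ⇒ n = 17.2400.
Hence α = 0.76×17.2400 = 13.10, β = 0.24×17.2400 = 4.14.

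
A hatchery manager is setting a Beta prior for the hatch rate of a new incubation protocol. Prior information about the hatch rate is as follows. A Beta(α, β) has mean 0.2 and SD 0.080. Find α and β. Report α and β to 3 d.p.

α = 4.800, β = 19.200

Variance = 0.080² = 0.006400. The moment-matching identity α+β = μ(1−μ)/Var − 1 gives
α+β = 0.16/0.006400 − 1 = 24.0000, so α = μ·24.0000 = 4.800 and β = (1−μ)·24.0000 = 19.200.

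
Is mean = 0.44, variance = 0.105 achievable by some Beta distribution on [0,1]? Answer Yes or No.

For any Beta, Var(X) < E[X]·(1−E[X]).
Here μ(1−μ) = 0.44×0.56 = 0.2464, and 0.105 < 0.2464.

Yes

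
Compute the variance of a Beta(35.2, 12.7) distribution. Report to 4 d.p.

0.0040

Var = αβ/[(α+β)²(α+β+1)] = (35.2×12.7)/(47.9²×48.9) = 447.04/112196.649 = 0.0040.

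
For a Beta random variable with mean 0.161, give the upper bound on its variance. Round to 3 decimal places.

For fixed mean μ the Beta variance is μ(1−μ)/(α+β+1), increasing as α+β decreases.
Its least upper bound (not attained) is μ(1−μ) = 0.161·0.839 = 0.135.

0.135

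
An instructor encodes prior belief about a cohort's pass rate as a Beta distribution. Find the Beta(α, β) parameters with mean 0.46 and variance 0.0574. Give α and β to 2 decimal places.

Write ν = α+β; then α = μν and Var = μ(1−μ)/(ν+1).
ν = μ(1−μ)/Var − 1 = 0.2484/0.0574 − 1 = 3.3275.
α = 0.46·3.3275 = 1.53, β = 0.54·3.3275 = 1.80.

α = 1.53, β = 1.80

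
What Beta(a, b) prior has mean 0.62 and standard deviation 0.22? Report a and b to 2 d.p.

First σ² = 0.0484. Setting a = μn, b = (1−μ)n with n = a+b,
μ(1−μ)/(n+1) = 0.0484 ⇒ n+1 = 0.2356/0.0484 = 4.8678 ⇒ n = 3.8678.
Hence a = 0.62×3.8678 = 2.40, b = 0.38×3.8678 = 1.47.

a = 2.40, b = 1.47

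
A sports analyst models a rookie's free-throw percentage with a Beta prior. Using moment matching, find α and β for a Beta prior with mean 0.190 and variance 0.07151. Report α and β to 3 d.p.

α = 0.219, β = 0.933

Let s = α+β. The Beta variance is μ(1−μ)/(s+1).
So s+1 = μ(1−μ)/σ² = (0.190×0.810)/0.07151 = 0.153900/0.07151 = 2.1521, giving s = 1.1521.
Then α = μs = 0.190×1.1521 = 0.219 and β = (1−μ)s = 0.810×1.1521 = 0.933.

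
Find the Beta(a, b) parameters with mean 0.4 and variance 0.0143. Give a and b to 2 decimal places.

Write ν = a+b; then a = μν and Var = μ(1−μ)/(ν+1).
ν = μ(1−μ)/Var − 1 = 0.24/0.0143 − 1 = 15.7832.
a = 0.4·15.7832 = 6.31, b = 0.6·15.7832 = 9.47.

a = 6.31, b = 9.47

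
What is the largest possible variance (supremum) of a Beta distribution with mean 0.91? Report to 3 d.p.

Var = μ(1−μ)/(α+β+1), which approaches μ(1−μ) as α+β → 0.
So the supremum is μ(1−μ) = 0.91×0.09 = 0.082.

0.082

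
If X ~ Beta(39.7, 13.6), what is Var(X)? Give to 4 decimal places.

0.0035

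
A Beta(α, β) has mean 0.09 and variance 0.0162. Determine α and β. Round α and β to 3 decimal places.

α = 0.365, β = 3.691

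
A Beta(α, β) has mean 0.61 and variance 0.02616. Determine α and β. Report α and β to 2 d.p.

By moment matching, α+β = μ(1−μ)/σ² − 1 = (0.61·0.39)/0.02616 − 1 = 9.0940 − 1 = 8.0940.
Since α/(α+β) = μ, α = 0.61·8.0940 = 4.94 and β = 0.39·8.0940 = 3.16.

α = 4.94, β = 3.16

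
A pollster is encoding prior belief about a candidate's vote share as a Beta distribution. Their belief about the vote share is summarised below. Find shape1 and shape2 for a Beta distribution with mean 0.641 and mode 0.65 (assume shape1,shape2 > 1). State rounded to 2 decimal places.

Let s = shape1+shape2. Mean gives shape1 = μs = 0.641s; mode gives (shape1−1)/(s−2) = 0.65.
Substituting: 0.641s − 1 = 0.65(s−2) = 0.65s − 1.30, so -0.009s = -0.30 and s = 33.3333.
Then shape1 = 0.641×33.3333 = 21.37 and shape2 = s−shape1 = 11.97.

shape1 = 21.37, shape2 = 11.97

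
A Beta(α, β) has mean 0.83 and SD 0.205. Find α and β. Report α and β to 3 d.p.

First σ² = 0.042025. Setting α = μn, β = (1−μ)n with n = α+β,
μ(1−μ)/(n+1) = 0.042025 ⇒ n+1 = 0.1411/0.042025 = 3.3575 ⇒ n = 2.3575.
Hence α = 0.83×2.3575 = 1.957, β = 0.17×2.3575 = 0.401.

α = 1.957, β = 0.401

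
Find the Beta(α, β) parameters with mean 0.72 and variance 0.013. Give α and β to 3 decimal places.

α = 10.446, β = 4.062

By moment matching, α+β = μ(1−μ)/σ² − 1 = (0.72·0.28)/0.013 − 1 = 15.5077 − 1 = 14.5077.
Since α/(α+β) = μ, α = 0.72·14.5077 = 10.446 and β = 0.28·14.5077 = 4.062.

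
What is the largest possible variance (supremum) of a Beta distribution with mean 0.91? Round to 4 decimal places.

Var = μ(1−μ)/(α+β+1), which approaches μ(1−μ) as α+β → 0.
So the supremum is μ(1−μ) = 0.91×0.09 = 0.0819.

0.0819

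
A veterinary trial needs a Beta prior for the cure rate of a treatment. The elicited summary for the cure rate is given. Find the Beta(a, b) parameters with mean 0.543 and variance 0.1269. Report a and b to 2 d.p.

By moment matching, a+b = μ(1−μ)/σ² − 1 = (0.543·0.457)/0.1269 − 1 = 1.9555 − 1 = 0.9555.
Since a/(a+b) = μ, a = 0.543·0.9555 = 0.52 and b = 0.457·0.9555 = 0.44.

a = 0.52, b = 0.44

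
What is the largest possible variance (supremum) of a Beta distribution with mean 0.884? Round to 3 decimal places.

For fixed mean μ the Beta variance is μ(1−μ)/(α+β+1), increasing as α+β decreases.
Its least upper bound (not attained) is μ(1−μ) = 0.884·0.116 = 0.103.

0.103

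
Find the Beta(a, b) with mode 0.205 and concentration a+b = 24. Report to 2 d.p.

Since the density peak of Beta(a,b) is at (a−1)/(a+b−2),
a = 1 + 0.205(24−2) = 5.51 and b = 24 − 5.51 = 18.49.

a = 5.51, b = 18.49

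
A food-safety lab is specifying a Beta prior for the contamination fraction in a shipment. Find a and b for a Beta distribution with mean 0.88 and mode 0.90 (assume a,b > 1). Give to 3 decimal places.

a = 35.200, b = 4.800

Let s = a+b. Mean gives a = μs = 0.88s; mode gives (a−1)/(s−2) = 0.90.
Substituting: 0.88s − 1 = 0.90(s−2) = 0.90s − 1.80, so -0.02s = -0.80 and s = 40.0000.
Then a = 0.88×40.0000 = 35.200 and b = s−a = 4.800.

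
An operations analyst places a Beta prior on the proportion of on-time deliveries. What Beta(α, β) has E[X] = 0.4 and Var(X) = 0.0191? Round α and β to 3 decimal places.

α = 4.626, β = 6.939

Write ν = α+β; then α = μν and Var = μ(1−μ)/(ν+1).
ν = μ(1−μ)/Var − 1 = 0.24/0.0191 − 1 = 11.5654.
α = 0.4·11.5654 = 4.626, β = 0.6·11.5654 = 6.939.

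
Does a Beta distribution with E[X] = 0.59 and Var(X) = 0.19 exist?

Yes

The Beta variance bound is σ² < μ(1−μ).
Here μ(1−μ) = 0.59×0.41 = 0.2419, and 0.19 < 0.2419.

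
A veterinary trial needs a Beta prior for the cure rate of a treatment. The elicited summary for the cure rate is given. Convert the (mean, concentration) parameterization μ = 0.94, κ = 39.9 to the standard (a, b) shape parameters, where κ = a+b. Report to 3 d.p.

a = μκ = 0.94×39.9 = 37.506 and b = (1−μ)κ = 0.06×39.9 = 2.394.

a = 37.506, b = 2.394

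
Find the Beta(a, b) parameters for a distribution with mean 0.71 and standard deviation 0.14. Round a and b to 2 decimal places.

First σ² = 0.0196. Setting a = μn, b = (1−μ)n with n = a+b,
μ(1−μ)/(n+1) = 0.0196 ⇒ n+1 = 0.2059/0.0196 = 10.5051 ⇒ n = 9.5051.
Hence a = 0.71×9.5051 = 6.75, b = 0.29×9.5051 = 2.76.

a = 6.75, b = 2.76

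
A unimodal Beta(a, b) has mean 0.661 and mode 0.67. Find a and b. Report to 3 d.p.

a = 24.971, b = 12.807

With s = a+b: μ = a/s and mode = (a−1)/(s−2). Eliminating a = μs,
μs − 1 = m(s−2) ⇒ s(μ−m) = 1−2m ⇒ s = -0.34/-0.009 = 37.7778.
So a = μs = 24.971, b = (1−μ)s = 12.807.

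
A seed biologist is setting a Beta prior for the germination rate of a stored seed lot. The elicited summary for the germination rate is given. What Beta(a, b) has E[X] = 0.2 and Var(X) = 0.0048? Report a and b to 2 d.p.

a = 6.47, b = 25.87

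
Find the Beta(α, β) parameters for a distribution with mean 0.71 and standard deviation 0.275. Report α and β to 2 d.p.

α = 1.22, β = 0.50

First σ² = 0.075625. Setting α = μn, β = (1−μ)n with n = α+β,
μ(1−μ)/(n+1) = 0.075625 ⇒ n+1 = 0.2059/0.075625 = 2.7226 ⇒ n = 1.7226.
Hence α = 0.71×1.7226 = 1.22, β = 0.29×1.7226 = 0.50.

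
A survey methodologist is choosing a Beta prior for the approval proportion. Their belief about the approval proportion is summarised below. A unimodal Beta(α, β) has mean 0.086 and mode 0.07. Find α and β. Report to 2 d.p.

α = 4.62, β = 49.13

With s = α+β: μ = α/s and mode = (α−1)/(s−2). Eliminating α = μs,
μs − 1 = m(s−2) ⇒ s(μ−m) = 1−2m ⇒ s = 0.86/0.016 = 53.7500.
So α = μs = 4.62, β = (1−μ)s = 49.13.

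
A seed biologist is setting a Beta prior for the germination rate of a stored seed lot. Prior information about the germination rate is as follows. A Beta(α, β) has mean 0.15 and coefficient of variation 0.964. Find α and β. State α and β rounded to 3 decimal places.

Var = (CV·μ)² = (0.964×0.15)² = 0.020909.
α+β = μ(1−μ)/Var − 1 = 0.1275/0.020909 − 1 = 5.0978.
Thus α = 0.15·5.0978 = 0.765 and β = 0.85·5.0978 = 4.333.

α = 0.765, β = 4.333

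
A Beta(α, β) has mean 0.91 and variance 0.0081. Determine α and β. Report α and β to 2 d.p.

α = 8.29, β = 0.82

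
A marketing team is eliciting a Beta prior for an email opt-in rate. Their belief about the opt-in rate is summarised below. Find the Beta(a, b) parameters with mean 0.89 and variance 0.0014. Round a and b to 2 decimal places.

a = 61.35, b = 7.58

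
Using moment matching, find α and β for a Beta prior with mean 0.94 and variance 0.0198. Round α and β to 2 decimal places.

By moment matching, α+β = μ(1−μ)/σ² − 1 = (0.94·0.06)/0.0198 − 1 = 2.8485 − 1 = 1.8485.
Since α/(α+β) = μ, α = 0.94·1.8485 = 1.74 and β = 0.06·1.8485 = 0.11.

α = 1.74, β = 0.11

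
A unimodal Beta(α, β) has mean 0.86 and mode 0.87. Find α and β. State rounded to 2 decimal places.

With s = α+β: μ = α/s and mode = (α−1)/(s−2). Eliminating α = μs,
μs − 1 = m(s−2) ⇒ s(μ−m) = 1−2m ⇒ s = -0.74/-0.01 = 74.0000.
So α = μs = 63.64, β = (1−μ)s = 10.36.

α = 63.64, β = 10.36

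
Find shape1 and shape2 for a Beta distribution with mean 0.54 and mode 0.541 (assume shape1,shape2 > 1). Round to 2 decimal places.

shape1 = 44.28, shape2 = 37.72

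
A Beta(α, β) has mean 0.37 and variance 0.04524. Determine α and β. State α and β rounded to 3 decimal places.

α = 1.536, β = 2.616

Write ν = α+β; then α = μν and Var = μ(1−μ)/(ν+1).
ν = μ(1−μ)/Var − 1 = 0.2331/0.04524 − 1 = 4.1525.
α = 0.37·4.1525 = 1.536, β = 0.63·4.1525 = 2.616.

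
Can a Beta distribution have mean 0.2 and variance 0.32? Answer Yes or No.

A Beta with mean μ has variance μ(1−μ)/(α+β+1) < μ(1−μ).
Here μ(1−μ) = 0.2×0.8 = 0.16, and 0.32 ≥ 0.16.

No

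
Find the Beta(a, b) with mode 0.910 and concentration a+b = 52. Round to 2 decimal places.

a = 46.50, b = 5.50

Since the density peak of Beta(a,b) is at (a−1)/(a+b−2),
a = 1 + 0.910(52−2) = 46.50 and b = 52 − 46.50 = 5.50.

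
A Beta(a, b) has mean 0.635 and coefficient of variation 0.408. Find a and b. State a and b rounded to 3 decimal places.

Var = (CV·μ)² = (0.408×0.635)² = 0.067122.
a+b = μ(1−μ)/Var − 1 = 0.231775/0.067122 − 1 = 2.4530.
Thus a = 0.635·2.4530 = 1.558 and b = 0.365·2.4530 = 0.895.

a = 1.558, b = 0.895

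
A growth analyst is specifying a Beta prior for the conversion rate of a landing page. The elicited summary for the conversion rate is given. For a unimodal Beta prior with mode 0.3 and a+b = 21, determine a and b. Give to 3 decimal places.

For a,b>1 the mode is (a−1)/(a+b−2), so a = mode·(κ−2)+1 = 0.3×19+1 = 6.700.
And b = (1−mode)·(κ−2)+1 = 0.7×19+1 = 14.300.

a = 6.700, b = 14.300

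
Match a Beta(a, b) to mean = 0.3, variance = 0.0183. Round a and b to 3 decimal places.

Write ν = a+b; then a = μν and Var = μ(1−μ)/(ν+1).
ν = μ(1−μ)/Var − 1 = 0.21/0.0183 − 1 = 10.4754.
a = 0.3·10.4754 = 3.143, b = 0.7·10.4754 = 7.333.

a = 3.143, b = 7.333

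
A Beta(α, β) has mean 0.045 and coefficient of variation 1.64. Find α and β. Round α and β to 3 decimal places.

Var = (CV·μ)² = (1.64×0.045)² = 0.005446.
α+β = μ(1−μ)/Var − 1 = 0.042975/0.005446 − 1 = 6.8905.
Thus α = 0.045·6.8905 = 0.310 and β = 0.955·6.8905 = 6.580.

α = 0.310, β = 6.580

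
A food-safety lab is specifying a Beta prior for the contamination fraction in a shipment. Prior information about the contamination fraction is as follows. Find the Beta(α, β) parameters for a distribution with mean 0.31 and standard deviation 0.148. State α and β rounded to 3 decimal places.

σ² = 0.148² = 0.021904.
With s = α+β, Var = μ(1−μ)/(s+1), so s+1 = (0.31×0.69)/0.021904 = 9.7653 and s = 8.7653.
α = μs = 2.717, β = (1−μ)s = 6.048.

α = 2.717, β = 6.048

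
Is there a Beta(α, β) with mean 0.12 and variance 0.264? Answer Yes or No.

No

The Beta variance bound is σ² < μ(1−μ).
Here μ(1−μ) = 0.12×0.88 = 0.1056, and 0.264 ≥ 0.1056.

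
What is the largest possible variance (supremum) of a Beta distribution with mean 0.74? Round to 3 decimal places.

For fixed mean μ the Beta variance is μ(1−μ)/(α+β+1), increasing as α+β decreases.
Its least upper bound (not attained) is μ(1−μ) = 0.74·0.26 = 0.192.

0.192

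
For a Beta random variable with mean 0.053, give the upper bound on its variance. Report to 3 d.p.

Var = μ(1−μ)/(α+β+1), which approaches μ(1−μ) as α+β → 0.
So the supremum is μ(1−μ) = 0.053×0.947 = 0.050.

0.050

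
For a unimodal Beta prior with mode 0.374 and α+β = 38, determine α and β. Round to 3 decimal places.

For α,β>1 the mode is (α−1)/(α+β−2), so α = mode·(κ−2)+1 = 0.374×36+1 = 14.464.
And β = (1−mode)·(κ−2)+1 = 0.626×36+1 = 23.536.

α = 14.464, β = 23.536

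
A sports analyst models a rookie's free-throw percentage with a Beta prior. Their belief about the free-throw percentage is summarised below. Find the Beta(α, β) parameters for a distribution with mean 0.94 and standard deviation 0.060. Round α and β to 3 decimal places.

Variance = 0.060² = 0.003600. The moment-matching identity α+β = μ(1−μ)/Var − 1 gives
α+β = 0.0564/0.003600 − 1 = 14.6667, so α = μ·14.6667 = 13.787 and β = (1−μ)·14.6667 = 0.880.

α = 13.787, β = 0.880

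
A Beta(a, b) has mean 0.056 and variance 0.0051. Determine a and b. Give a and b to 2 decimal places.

By moment matching, a+b = μ(1−μ)/σ² − 1 = (0.056·0.944)/0.0051 − 1 = 10.3655 − 1 = 9.3655.
Since a/(a+b) = μ, a = 0.056·9.3655 = 0.52 and b = 0.944·9.3655 = 8.84.

a = 0.52, b = 8.84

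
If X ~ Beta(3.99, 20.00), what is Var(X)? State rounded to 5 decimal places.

α+β = 23.99 and αβ = 79.8000, so Var = αβ/[(α+β)²(α+β+1)] = 79.8000/14382.247299 = 0.00555.

0.00555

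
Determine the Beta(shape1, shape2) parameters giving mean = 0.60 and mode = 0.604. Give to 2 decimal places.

shape1 = 31.20, shape2 = 20.80

With s = shape1+shape2: μ = shape1/s and mode = (shape1−1)/(s−2). Eliminating shape1 = μs,
μs − 1 = m(s−2) ⇒ s(μ−m) = 1−2m ⇒ s = -0.208/-0.004 = 52.0000.
So shape1 = μs = 31.20, shape2 = (1−μ)s = 20.80.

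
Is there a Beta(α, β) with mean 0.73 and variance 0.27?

For any Beta, Var(X) < E[X]·(1−E[X]).
Here μ(1−μ) = 0.73×0.27 = 0.1971, and 0.27 ≥ 0.1971.

No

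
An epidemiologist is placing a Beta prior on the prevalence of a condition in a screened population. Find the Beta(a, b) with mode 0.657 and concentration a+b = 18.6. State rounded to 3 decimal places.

Mode = (a−1)/(κ−2) with κ = a+b, so a−1 = 0.657·16.6 = 10.906.
a = 11.906; b = κ − a = 6.694.

a = 11.906, b = 6.694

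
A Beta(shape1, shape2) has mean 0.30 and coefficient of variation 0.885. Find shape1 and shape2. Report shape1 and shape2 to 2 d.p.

shape1 = 0.59, shape2 = 1.39

Var = (CV·μ)² = (0.885×0.30)² = 0.070490.
shape1+shape2 = μ(1−μ)/Var − 1 = 0.2100/0.070490 − 1 = 1.9791.
Thus shape1 = 0.30·1.9791 = 0.59 and shape2 = 0.70·1.9791 = 1.39.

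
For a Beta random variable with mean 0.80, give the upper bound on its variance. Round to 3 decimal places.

Var = μ(1−μ)/(α+β+1), which approaches μ(1−μ) as α+β → 0.
So the supremum is μ(1−μ) = 0.80×0.20 = 0.160.

0.160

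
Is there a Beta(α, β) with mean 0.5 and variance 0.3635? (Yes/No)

No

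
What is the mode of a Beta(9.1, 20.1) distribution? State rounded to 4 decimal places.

0.2978

The density x^(α−1)(1−x)^(β−1) is maximised at (α−1)/(α+β−2) = 8.1/27.2 = 0.2978.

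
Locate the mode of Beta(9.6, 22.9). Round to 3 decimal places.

The density x^(α−1)(1−x)^(β−1) is maximised at (α−1)/(α+β−2) = 8.6/30.5 = 0.282.

0.282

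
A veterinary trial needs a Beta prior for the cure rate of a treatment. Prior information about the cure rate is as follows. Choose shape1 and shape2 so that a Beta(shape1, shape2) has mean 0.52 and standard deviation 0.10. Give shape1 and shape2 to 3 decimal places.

shape1 = 12.459, shape2 = 11.501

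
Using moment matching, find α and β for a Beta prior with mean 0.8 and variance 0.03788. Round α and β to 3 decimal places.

α = 2.579, β = 0.645

Let s = α+β. The Beta variance is μ(1−μ)/(s+1).
So s+1 = μ(1−μ)/σ² = (0.8×0.2)/0.03788 = 0.16/0.03788 = 4.2239, giving s = 3.2239.
Then α = μs = 0.8×3.2239 = 2.579 and β = (1−μ)s = 0.2×3.2239 = 0.645.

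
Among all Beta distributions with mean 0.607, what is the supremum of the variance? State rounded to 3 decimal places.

0.239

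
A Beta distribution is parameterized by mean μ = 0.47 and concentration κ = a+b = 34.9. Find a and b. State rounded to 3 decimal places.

a = 16.403, b = 18.497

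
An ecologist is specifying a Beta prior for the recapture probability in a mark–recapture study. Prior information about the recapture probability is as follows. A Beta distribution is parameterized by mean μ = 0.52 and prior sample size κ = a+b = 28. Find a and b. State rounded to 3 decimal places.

a = 14.560, b = 13.440

a = μκ = 0.52×28 = 14.560 and b = (1−μ)κ = 0.48×28 = 13.440.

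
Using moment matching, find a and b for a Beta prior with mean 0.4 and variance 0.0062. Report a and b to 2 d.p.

Write ν = a+b; then a = μν and Var = μ(1−μ)/(ν+1).
ν = μ(1−μ)/Var − 1 = 0.24/0.0062 − 1 = 37.7097.
a = 0.4·37.7097 = 15.08, b = 0.6·37.7097 = 22.63.

a = 15.08, b = 22.63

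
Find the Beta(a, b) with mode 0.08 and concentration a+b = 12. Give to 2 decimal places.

a = 1.80, b = 10.20

For a,b>1 the mode is (a−1)/(a+b−2), so a = mode·(κ−2)+1 = 0.08×10+1 = 1.80.
And b = (1−mode)·(κ−2)+1 = 0.92×10+1 = 10.20.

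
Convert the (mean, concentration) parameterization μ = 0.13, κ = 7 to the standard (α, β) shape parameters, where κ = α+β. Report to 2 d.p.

α = 0.91, β = 6.09

α = μκ = 0.13×7 = 0.91 and β = (1−μ)κ = 0.87×7 = 6.09.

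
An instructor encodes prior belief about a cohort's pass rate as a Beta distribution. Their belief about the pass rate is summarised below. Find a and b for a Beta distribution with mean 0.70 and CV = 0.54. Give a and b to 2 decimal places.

σ = CV·μ = 0.54×0.70 = 0.37800, so σ² = 0.142884.
s+1 = μ(1−μ)/σ² = 0.2100/0.142884 = 1.4697, so s = a+b = 0.4697.
a = μs = 0.33, b = (1−μ)s = 0.14.

a = 0.33, b = 0.14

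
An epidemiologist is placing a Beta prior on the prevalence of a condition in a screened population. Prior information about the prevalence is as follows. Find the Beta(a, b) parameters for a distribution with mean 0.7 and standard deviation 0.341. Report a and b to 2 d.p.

a = 0.56, b = 0.24

σ² = 0.341² = 0.116281.
With s = a+b, Var = μ(1−μ)/(s+1), so s+1 = (0.7×0.3)/0.116281 = 1.8060 and s = 0.8060.
a = μs = 0.56, b = (1−μ)s = 0.24.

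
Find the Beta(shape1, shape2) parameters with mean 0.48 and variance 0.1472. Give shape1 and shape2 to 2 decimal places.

shape1 = 0.33, shape2 = 0.36

Let s = shape1+shape2. The Beta variance is μ(1−μ)/(s+1).
So s+1 = μ(1−μ)/σ² = (0.48×0.52)/0.1472 = 0.2496/0.1472 = 1.6957, giving s = 0.6957.
Then shape1 = μs = 0.48×0.6957 = 0.33 and shape2 = (1−μ)s = 0.52×0.6957 = 0.36.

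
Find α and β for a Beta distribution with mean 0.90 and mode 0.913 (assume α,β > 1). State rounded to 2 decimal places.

α = 57.18, β = 6.35

With s = α+β: μ = α/s and mode = (α−1)/(s−2). Eliminating α = μs,
μs − 1 = m(s−2) ⇒ s(μ−m) = 1−2m ⇒ s = -0.826/-0.013 = 63.5385.
So α = μs = 57.18, β = (1−μ)s = 6.35.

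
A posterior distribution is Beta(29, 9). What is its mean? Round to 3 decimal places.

0.763

E[X] = α/(α+β) = 29/38 = 0.763.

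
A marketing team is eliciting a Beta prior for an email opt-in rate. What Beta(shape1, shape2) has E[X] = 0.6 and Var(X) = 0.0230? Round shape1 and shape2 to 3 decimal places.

Let s = shape1+shape2. The Beta variance is μ(1−μ)/(s+1).
So s+1 = μ(1−μ)/σ² = (0.6×0.4)/0.0230 = 0.24/0.0230 = 10.4348, giving s = 9.4348.
Then shape1 = μs = 0.6×9.4348 = 5.661 and shape2 = (1−μ)s = 0.4×9.4348 = 3.774.

shape1 = 5.661, shape2 = 3.774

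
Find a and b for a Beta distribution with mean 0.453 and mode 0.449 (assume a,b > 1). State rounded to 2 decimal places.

Let s = a+b. Mean gives a = μs = 0.453s; mode gives (a−1)/(s−2) = 0.449.
Substituting: 0.453s − 1 = 0.449(s−2) = 0.449s − 0.898, so 0.004s = 0.102 and s = 25.5000.
Then a = 0.453×25.5000 = 11.55 and b = s−a = 13.95.

a = 11.55, b = 13.95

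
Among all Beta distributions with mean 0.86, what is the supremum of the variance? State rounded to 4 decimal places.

0.1204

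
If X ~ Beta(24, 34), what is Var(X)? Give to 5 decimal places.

0.00411

Var = αβ/[(α+β)²(α+β+1)] = (24×34)/(58²×59) = 816/198476 = 0.00411.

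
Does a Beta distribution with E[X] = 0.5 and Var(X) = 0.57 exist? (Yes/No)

A Beta with mean μ has variance μ(1−μ)/(α+β+1) < μ(1−μ).
Here μ(1−μ) = 0.5×0.5 = 0.25, and 0.57 ≥ 0.25.

No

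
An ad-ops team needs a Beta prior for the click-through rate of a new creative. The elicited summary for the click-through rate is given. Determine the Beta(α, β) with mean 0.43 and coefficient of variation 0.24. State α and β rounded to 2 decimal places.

α = 9.47, β = 12.55

Var = (CV·μ)² = (0.24×0.43)² = 0.010650.
α+β = μ(1−μ)/Var − 1 = 0.2451/0.010650 − 1 = 22.0136.
Thus α = 0.43·22.0136 = 9.47 and β = 0.57·22.0136 = 12.55.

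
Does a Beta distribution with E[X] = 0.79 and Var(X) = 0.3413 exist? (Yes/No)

No

The Beta variance bound is σ² < μ(1−μ).
Here μ(1−μ) = 0.79×0.21 = 0.1659, and 0.3413 ≥ 0.1659.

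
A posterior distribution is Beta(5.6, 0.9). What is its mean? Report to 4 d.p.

0.8615

The Beta mean is α/(α+β) = 5.6/(5.6+0.9) = 0.8615.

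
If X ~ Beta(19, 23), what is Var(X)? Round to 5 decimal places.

α+β = 42 and αβ = 437, so Var = αβ/[(α+β)²(α+β+1)] = 437/75852 = 0.00576.

0.00576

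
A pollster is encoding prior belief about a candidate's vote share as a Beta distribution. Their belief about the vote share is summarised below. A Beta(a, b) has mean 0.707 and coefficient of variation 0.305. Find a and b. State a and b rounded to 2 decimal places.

a = 2.44, b = 1.01

Var = (CV·μ)² = (0.305×0.707)² = 0.046498.
a+b = μ(1−μ)/Var − 1 = 0.207151/0.046498 − 1 = 3.4550.
Thus a = 0.707·3.4550 = 2.44 and b = 0.293·3.4550 = 1.01.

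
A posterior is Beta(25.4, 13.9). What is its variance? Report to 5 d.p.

0.00567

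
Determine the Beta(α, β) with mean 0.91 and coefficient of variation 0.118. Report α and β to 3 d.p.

Var = (CV·μ)² = (0.118×0.91)² = 0.011530.
α+β = μ(1−μ)/Var − 1 = 0.0819/0.011530 − 1 = 6.1029.
Thus α = 0.91·6.1029 = 5.554 and β = 0.09·6.1029 = 0.549.

α = 5.554, β = 0.549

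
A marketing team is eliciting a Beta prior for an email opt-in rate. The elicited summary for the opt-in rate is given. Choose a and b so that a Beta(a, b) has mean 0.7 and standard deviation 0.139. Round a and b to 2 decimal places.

a = 6.91, b = 2.96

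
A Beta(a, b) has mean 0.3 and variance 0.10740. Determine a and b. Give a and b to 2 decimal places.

a = 0.29, b = 0.67

Write ν = a+b; then a = μν and Var = μ(1−μ)/(ν+1).
ν = μ(1−μ)/Var − 1 = 0.21/0.10740 − 1 = 0.9553.
a = 0.3·0.9553 = 0.29, b = 0.7·0.9553 = 0.67.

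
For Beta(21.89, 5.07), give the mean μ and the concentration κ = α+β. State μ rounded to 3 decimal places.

κ = α+β = 21.89+5.07 = 26.96; μ = α/κ = 21.89/26.96 = 0.812.

μ = 0.812, κ = 26.96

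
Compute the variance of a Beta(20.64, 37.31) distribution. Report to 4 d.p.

0.0039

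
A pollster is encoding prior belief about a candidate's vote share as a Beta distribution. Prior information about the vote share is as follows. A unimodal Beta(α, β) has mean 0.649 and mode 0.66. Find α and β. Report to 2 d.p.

α = 18.88, β = 10.21

Let s = α+β. Mean gives α = μs = 0.649s; mode gives (α−1)/(s−2) = 0.66.
Substituting: 0.649s − 1 = 0.66(s−2) = 0.66s − 1.32, so -0.011s = -0.32 and s = 29.0909.
Then α = 0.649×29.0909 = 18.88 and β = s−α = 10.21.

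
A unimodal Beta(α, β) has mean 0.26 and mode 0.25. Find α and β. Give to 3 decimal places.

α = 13.000, β = 37.000

Let s = α+β. Mean gives α = μs = 0.26s; mode gives (α−1)/(s−2) = 0.25.
Substituting: 0.26s − 1 = 0.25(s−2) = 0.25s − 0.50, so 0.01s = 0.50 and s = 50.0000.
Then α = 0.26×50.0000 = 13.000 and β = s−α = 37.000.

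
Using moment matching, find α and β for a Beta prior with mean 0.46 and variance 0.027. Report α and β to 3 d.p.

α = 3.772, β = 4.428

Write ν = α+β; then α = μν and Var = μ(1−μ)/(ν+1).
ν = μ(1−μ)/Var − 1 = 0.2484/0.027 − 1 = 8.2000.
α = 0.46·8.2000 = 3.772, β = 0.54·8.2000 = 4.428.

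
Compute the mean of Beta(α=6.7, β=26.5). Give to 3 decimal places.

0.202

E[X] = α/(α+β) = 6.7/33.2 = 0.202.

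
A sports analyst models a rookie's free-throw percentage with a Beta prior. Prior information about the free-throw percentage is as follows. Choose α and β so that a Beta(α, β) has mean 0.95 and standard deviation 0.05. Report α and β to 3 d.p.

α = 17.100, β = 0.900

First σ² = 0.0025. Setting α = μn, β = (1−μ)n with n = α+β,
μ(1−μ)/(n+1) = 0.0025 ⇒ n+1 = 0.0475/0.0025 = 19.0000 ⇒ n = 18.0000.
Hence α = 0.95×18.0000 = 17.100, β = 0.05×18.0000 = 0.900.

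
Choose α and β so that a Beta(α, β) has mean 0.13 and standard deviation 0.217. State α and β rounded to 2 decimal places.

Variance = 0.217² = 0.047089. The moment-matching identity α+β = μ(1−μ)/Var − 1 gives
α+β = 0.1131/0.047089 − 1 = 1.4018, so α = μ·1.4018 = 0.18 and β = (1−μ)·1.4018 = 1.22.

α = 0.18, β = 1.22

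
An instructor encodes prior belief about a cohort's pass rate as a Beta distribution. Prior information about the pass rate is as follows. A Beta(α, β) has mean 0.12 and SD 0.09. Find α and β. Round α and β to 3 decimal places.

Variance = 0.09² = 0.0081. The moment-matching identity α+β = μ(1−μ)/Var − 1 gives
α+β = 0.1056/0.0081 − 1 = 12.0370, so α = μ·12.0370 = 1.444 and β = (1−μ)·12.0370 = 10.593.

α = 1.444, β = 10.593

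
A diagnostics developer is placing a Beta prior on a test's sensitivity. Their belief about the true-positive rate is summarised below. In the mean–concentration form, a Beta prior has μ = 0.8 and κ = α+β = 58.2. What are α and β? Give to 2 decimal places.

α = 46.56, β = 11.64

Split κ in proportion μ : (1−μ): α = 0.8·58.2 = 46.56, β = 58.2 − 46.56 = 11.64.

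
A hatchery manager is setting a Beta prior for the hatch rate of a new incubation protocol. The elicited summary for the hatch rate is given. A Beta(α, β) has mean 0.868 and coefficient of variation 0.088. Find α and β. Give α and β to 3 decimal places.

α = 16.177, β = 2.460

Var = (CV·μ)² = (0.088×0.868)² = 0.005835.
α+β = μ(1−μ)/Var − 1 = 0.114576/0.005835 − 1 = 18.6376.
Thus α = 0.868·18.6376 = 16.177 and β = 0.132·18.6376 = 2.460.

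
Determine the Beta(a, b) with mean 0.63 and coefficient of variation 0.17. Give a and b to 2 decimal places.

Var = (CV·μ)² = (0.17×0.63)² = 0.011470.
a+b = μ(1−μ)/Var − 1 = 0.2331/0.011470 − 1 = 19.3219.
Thus a = 0.63·19.3219 = 12.17 and b = 0.37·19.3219 = 7.15.

a = 12.17, b = 7.15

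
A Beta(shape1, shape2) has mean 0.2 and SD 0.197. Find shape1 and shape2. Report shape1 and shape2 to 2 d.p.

shape1 = 0.62, shape2 = 2.50

σ² = 0.197² = 0.038809.
With s = shape1+shape2, Var = μ(1−μ)/(s+1), so s+1 = (0.2×0.8)/0.038809 = 4.1228 and s = 3.1228.
shape1 = μs = 0.62, shape2 = (1−μ)s = 2.50.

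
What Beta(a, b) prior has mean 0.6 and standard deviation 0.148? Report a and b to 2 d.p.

Variance = 0.148² = 0.021904. The moment-matching identity a+b = μ(1−μ)/Var − 1 gives
a+b = 0.24/0.021904 − 1 = 9.9569, so a = μ·9.9569 = 5.97 and b = (1−μ)·9.9569 = 3.98.

a = 5.97, b = 3.98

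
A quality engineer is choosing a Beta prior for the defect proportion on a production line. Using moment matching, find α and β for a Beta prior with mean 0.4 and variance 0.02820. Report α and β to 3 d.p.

Let s = α+β. The Beta variance is μ(1−μ)/(s+1).
So s+1 = μ(1−μ)/σ² = (0.4×0.6)/0.02820 = 0.24/0.02820 = 8.5106, giving s = 7.5106.
Then α = μs = 0.4×7.5106 = 3.004 and β = (1−μ)s = 0.6×7.5106 = 4.506.

α = 3.004, β = 4.506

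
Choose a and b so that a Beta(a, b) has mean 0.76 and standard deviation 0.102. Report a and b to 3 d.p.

Variance = 0.102² = 0.010404. The moment-matching identity a+b = μ(1−μ)/Var − 1 gives
a+b = 0.1824/0.010404 − 1 = 16.5317, so a = μ·16.5317 = 12.564 and b = (1−μ)·16.5317 = 3.968.

a = 12.564, b = 3.968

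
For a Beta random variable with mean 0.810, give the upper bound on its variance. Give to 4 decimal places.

Var = μ(1−μ)/(α+β+1), which approaches μ(1−μ) as α+β → 0.
So the supremum is μ(1−μ) = 0.810×0.190 = 0.1539.

0.1539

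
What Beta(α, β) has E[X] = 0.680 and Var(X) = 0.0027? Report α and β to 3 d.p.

Let s = α+β. The Beta variance is μ(1−μ)/(s+1).
So s+1 = μ(1−μ)/σ² = (0.680×0.320)/0.0027 = 0.217600/0.0027 = 80.5926, giving s = 79.5926.
Then α = μs = 0.680×79.5926 = 54.123 and β = (1−μ)s = 0.320×79.5926 = 25.470.

α = 54.123, β = 25.470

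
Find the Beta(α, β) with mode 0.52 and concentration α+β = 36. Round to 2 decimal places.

α = 18.68, β = 17.32

For α,β>1 the mode is (α−1)/(α+β−2), so α = mode·(κ−2)+1 = 0.52×34+1 = 18.68.
And β = (1−mode)·(κ−2)+1 = 0.48×34+1 = 17.32.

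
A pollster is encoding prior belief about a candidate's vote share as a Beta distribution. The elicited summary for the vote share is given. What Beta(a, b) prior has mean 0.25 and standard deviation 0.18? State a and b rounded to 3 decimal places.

σ² = 0.18² = 0.0324.
With s = a+b, Var = μ(1−μ)/(s+1), so s+1 = (0.25×0.75)/0.0324 = 5.7870 and s = 4.7870.
a = μs = 1.197, b = (1−μ)s = 3.590.

a = 1.197, b = 3.590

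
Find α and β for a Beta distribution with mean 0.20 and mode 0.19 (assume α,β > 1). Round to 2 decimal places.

α = 12.40, β = 49.60

With s = α+β: μ = α/s and mode = (α−1)/(s−2). Eliminating α = μs,
μs − 1 = m(s−2) ⇒ s(μ−m) = 1−2m ⇒ s = 0.62/0.01 = 62.0000.
So α = μs = 12.40, β = (1−μ)s = 49.60.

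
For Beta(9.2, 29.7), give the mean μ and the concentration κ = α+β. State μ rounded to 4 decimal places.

μ = 0.2365, κ = 38.9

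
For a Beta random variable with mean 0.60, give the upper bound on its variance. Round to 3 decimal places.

0.240

For fixed mean μ the Beta variance is μ(1−μ)/(α+β+1), increasing as α+β decreases.
Its least upper bound (not attained) is μ(1−μ) = 0.60·0.40 = 0.240.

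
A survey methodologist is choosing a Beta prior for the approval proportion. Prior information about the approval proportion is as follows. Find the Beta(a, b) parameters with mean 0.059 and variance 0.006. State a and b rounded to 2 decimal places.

By moment matching, a+b = μ(1−μ)/σ² − 1 = (0.059·0.941)/0.006 − 1 = 9.2532 − 1 = 8.2532.
Since a/(a+b) = μ, a = 0.059·8.2532 = 0.49 and b = 0.941·8.2532 = 7.77.

a = 0.49, b = 7.77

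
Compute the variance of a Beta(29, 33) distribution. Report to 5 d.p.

0.00395

μ = 29/62 = 0.467742; Var = μ(1−μ)/(α+β+1) = 0.2489594/63 = 0.00395.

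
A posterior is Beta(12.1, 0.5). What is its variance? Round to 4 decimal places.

μ = 12.1/12.6 = 0.960317; Var = μ(1−μ)/(α+β+1) = 0.0381078/13.6 = 0.0028.

0.0028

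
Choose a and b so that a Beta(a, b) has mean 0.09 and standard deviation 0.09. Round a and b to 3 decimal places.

First σ² = 0.0081. Setting a = μn, b = (1−μ)n with n = a+b,
μ(1−μ)/(n+1) = 0.0081 ⇒ n+1 = 0.0819/0.0081 = 10.1111 ⇒ n = 9.1111.
Hence a = 0.09×9.1111 = 0.820, b = 0.91×9.1111 = 8.291.

a = 0.820, b = 8.291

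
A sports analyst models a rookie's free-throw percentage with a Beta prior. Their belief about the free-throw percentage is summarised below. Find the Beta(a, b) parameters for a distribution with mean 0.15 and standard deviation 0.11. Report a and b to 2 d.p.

σ² = 0.11² = 0.0121.
With s = a+b, Var = μ(1−μ)/(s+1), so s+1 = (0.15×0.85)/0.0121 = 10.5372 and s = 9.5372.
a = μs = 1.43, b = (1−μ)s = 8.11.

a = 1.43, b = 8.11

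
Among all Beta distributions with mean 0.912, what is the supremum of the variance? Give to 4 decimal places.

0.0803

Var = μ(1−μ)/(α+β+1), which approaches μ(1−μ) as α+β → 0.
So the supremum is μ(1−μ) = 0.912×0.088 = 0.0803.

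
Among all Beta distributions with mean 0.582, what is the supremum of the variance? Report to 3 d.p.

0.243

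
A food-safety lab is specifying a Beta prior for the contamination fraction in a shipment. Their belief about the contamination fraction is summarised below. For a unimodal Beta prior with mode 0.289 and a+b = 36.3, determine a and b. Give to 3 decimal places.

a = 10.913, b = 25.387

For a,b>1 the mode is (a−1)/(a+b−2), so a = mode·(κ−2)+1 = 0.289×34.3+1 = 10.913.
And b = (1−mode)·(κ−2)+1 = 0.711×34.3+1 = 25.387.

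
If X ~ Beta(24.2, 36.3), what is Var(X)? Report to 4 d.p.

Var = αβ/[(α+β)²(α+β+1)] = (24.2×36.3)/(60.5²×61.5) = 878.46/225105.375 = 0.0039.

0.0039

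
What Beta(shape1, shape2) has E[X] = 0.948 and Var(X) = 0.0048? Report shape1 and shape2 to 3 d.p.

shape1 = 8.788, shape2 = 0.482

Let s = shape1+shape2. The Beta variance is μ(1−μ)/(s+1).
So s+1 = μ(1−μ)/σ² = (0.948×0.052)/0.0048 = 0.049296/0.0048 = 10.2700, giving s = 9.2700.
Then shape1 = μs = 0.948×9.2700 = 8.788 and shape2 = (1−μ)s = 0.052×9.2700 = 0.482.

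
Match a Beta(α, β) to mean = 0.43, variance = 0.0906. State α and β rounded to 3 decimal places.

α = 0.733, β = 0.972

Write ν = α+β; then α = μν and Var = μ(1−μ)/(ν+1).
ν = μ(1−μ)/Var − 1 = 0.2451/0.0906 − 1 = 1.7053.
α = 0.43·1.7053 = 0.733, β = 0.57·1.7053 = 0.972.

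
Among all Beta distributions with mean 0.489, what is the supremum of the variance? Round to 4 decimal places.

0.2499

For fixed mean μ the Beta variance is μ(1−μ)/(α+β+1), increasing as α+β decreases.
Its least upper bound (not attained) is μ(1−μ) = 0.489·0.511 = 0.2499.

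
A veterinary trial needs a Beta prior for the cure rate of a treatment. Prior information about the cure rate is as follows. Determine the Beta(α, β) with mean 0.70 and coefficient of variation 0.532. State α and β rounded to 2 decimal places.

σ = CV·μ = 0.532×0.70 = 0.37240, so σ² = 0.138682.
s+1 = μ(1−μ)/σ² = 0.2100/0.138682 = 1.5143, so s = α+β = 0.5143.
α = μs = 0.36, β = (1−μ)s = 0.15.

α = 0.36, β = 0.15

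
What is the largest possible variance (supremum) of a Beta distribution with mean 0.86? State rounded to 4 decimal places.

For fixed mean μ the Beta variance is μ(1−μ)/(α+β+1), increasing as α+β decreases.
Its least upper bound (not attained) is μ(1−μ) = 0.86·0.14 = 0.1204.

0.1204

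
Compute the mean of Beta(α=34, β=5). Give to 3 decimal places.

0.872

The Beta mean is α/(α+β) = 34/(34+5) = 0.872.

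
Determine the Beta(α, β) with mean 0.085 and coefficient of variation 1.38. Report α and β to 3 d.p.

α = 0.395, β = 4.257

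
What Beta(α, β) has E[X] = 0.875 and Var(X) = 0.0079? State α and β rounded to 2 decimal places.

Write ν = α+β; then α = μν and Var = μ(1−μ)/(ν+1).
ν = μ(1−μ)/Var − 1 = 0.109375/0.0079 − 1 = 12.8449.
α = 0.875·12.8449 = 11.24, β = 0.125·12.8449 = 1.61.

α = 11.24, β = 1.61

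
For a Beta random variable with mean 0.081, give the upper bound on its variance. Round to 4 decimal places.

For fixed mean μ the Beta variance is μ(1−μ)/(α+β+1), increasing as α+β decreases.
Its least upper bound (not attained) is μ(1−μ) = 0.081·0.919 = 0.0744.

0.0744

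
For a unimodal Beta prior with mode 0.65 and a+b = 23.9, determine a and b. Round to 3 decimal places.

Mode = (a−1)/(κ−2) with κ = a+b, so a−1 = 0.65·21.9 = 14.235.
a = 15.235; b = κ − a = 8.665.

a = 15.235, b = 8.665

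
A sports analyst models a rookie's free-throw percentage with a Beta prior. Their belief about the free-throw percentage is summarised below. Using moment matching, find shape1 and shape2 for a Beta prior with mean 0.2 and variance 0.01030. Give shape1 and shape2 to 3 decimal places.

Write ν = shape1+shape2; then shape1 = μν and Var = μ(1−μ)/(ν+1).
ν = μ(1−μ)/Var − 1 = 0.16/0.01030 − 1 = 14.5340.
shape1 = 0.2·14.5340 = 2.907, shape2 = 0.8·14.5340 = 11.627.

shape1 = 2.907, shape2 = 11.627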